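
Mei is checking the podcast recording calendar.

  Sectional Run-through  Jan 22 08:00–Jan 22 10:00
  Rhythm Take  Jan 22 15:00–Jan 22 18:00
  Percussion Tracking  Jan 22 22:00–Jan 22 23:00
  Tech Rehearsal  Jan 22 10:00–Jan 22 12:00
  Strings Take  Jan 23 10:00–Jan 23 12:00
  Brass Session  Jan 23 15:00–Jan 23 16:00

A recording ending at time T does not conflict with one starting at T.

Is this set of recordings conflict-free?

Two intervals overlap when each starts before the other ends.
Sorted by start: Sectional Run-through, Tech Rehearsal, Rhythm Take, Percussion Tracking, Strings Take, Brass Session.
Tech Rehearsal starts exactly when Sectional Run-through ends (back-to-back, no overlap) — done with Sectional Run-through.
Rhythm Take starts after Tech Rehearsal ends — done with Tech Rehearsal.
Percussion Tracking starts after Rhythm Take ends — done with Rhythm Take.
Strings Take starts after Percussion Tracking ends — done with Percussion Tracking.
Brass Session starts after Strings Take ends.
Every pair is clear; the schedule has no overlaps.

Yes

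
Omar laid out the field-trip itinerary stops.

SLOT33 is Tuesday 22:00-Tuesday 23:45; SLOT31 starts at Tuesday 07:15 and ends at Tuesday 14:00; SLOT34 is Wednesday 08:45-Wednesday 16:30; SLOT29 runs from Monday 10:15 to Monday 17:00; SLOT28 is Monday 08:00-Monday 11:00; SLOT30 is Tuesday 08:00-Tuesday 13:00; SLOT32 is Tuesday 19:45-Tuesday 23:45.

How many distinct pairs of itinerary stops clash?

Sorted by start: SLOT28, SLOT29, SLOT31, SLOT30, SLOT32, SLOT33, SLOT34.
SLOT29 starts before SLOT28 ends → SLOT28 and SLOT29 overlap.
SLOT31 starts after SLOT28 ends, so nothing later overlaps SLOT28 either.
SLOT31 starts after SLOT29 ends, so nothing later overlaps SLOT29 either.
SLOT30 starts before SLOT31 ends → SLOT31 and SLOT30 overlap.
SLOT32 starts after SLOT31 ends, so nothing later overlaps SLOT31 either.
SLOT32 starts after SLOT30 ends, so nothing later overlaps SLOT30 either.
SLOT33 starts before SLOT32 ends → SLOT32 and SLOT33 overlap.
SLOT34 starts after SLOT32 ends.
SLOT34 starts after SLOT33 ends.
Overlapping pairs: SLOT28 & SLOT29, SLOT30 & SLOT31, SLOT32 & SLOT33 — 3 in total.

3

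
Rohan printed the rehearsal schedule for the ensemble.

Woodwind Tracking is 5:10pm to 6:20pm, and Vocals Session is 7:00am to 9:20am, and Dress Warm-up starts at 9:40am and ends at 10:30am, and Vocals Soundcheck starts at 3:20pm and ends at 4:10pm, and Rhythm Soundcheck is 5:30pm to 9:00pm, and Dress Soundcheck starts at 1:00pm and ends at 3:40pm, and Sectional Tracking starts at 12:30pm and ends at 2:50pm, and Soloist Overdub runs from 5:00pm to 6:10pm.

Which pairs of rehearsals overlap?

Dress Soundcheck & Sectional Tracking, Dress Soundcheck & Vocals Soundcheck, Rhythm Soundcheck & Soloist Overdub, Rhythm Soundcheck & Woodwind Tracking, Soloist Overdub & Woodwind Tracking

Sorted by start: Vocals Session, Dress Warm-up, Sectional Tracking, Dress Soundcheck, Vocals Soundcheck, Soloist Overdub, Woodwind Tracking, Rhythm Soundcheck.
Dress Warm-up starts after Vocals Session ends; Vocals Session is clear from here.
Sectional Tracking starts after Dress Warm-up ends; Dress Warm-up is clear from here.
Dress Soundcheck starts before Sectional Tracking ends → Sectional Tracking and Dress Soundcheck overlap.
Vocals Soundcheck starts after Sectional Tracking ends; Sectional Tracking is clear from here.
Vocals Soundcheck starts before Dress Soundcheck ends → Dress Soundcheck and Vocals Soundcheck overlap.
Soloist Overdub starts after Dress Soundcheck ends; Dress Soundcheck is clear from here.
Soloist Overdub starts after Vocals Soundcheck ends; Vocals Soundcheck is clear from here.
Woodwind Tracking starts before Soloist Overdub ends → Soloist Overdub and Woodwind Tracking overlap.
Rhythm Soundcheck starts before Soloist Overdub ends → Soloist Overdub and Rhythm Soundcheck overlap.
Rhythm Soundcheck starts before Woodwind Tracking ends → Woodwind Tracking and Rhythm Soundcheck overlap.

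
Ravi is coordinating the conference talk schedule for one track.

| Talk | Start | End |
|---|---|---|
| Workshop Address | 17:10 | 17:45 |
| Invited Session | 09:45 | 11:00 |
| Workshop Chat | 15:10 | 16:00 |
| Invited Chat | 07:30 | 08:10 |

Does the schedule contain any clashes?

No

Sorted by start: Invited Chat, Invited Session, Workshop Chat, Workshop Address.
Invited Session starts after Invited Chat ends, so Invited Chat has no further overlaps.
Workshop Chat starts after Invited Session ends, so Invited Session has no further overlaps.
Workshop Address starts after Workshop Chat ends.
Every pair is clear; the schedule has no overlaps.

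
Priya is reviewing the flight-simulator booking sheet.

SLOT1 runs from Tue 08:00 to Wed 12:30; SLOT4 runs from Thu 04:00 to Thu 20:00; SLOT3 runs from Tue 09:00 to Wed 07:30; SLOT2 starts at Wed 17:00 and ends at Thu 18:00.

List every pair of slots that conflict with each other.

Sorted by start: SLOT1, SLOT3, SLOT2, SLOT4.
SLOT3 starts before SLOT1 ends → SLOT1 and SLOT3 overlap.
SLOT2 starts after SLOT1 ends; SLOT1 is clear from here.
SLOT2 starts after SLOT3 ends; SLOT3 is clear from here.
SLOT4 starts before SLOT2 ends → SLOT2 and SLOT4 overlap.

SLOT1 & SLOT3, SLOT2 & SLOT4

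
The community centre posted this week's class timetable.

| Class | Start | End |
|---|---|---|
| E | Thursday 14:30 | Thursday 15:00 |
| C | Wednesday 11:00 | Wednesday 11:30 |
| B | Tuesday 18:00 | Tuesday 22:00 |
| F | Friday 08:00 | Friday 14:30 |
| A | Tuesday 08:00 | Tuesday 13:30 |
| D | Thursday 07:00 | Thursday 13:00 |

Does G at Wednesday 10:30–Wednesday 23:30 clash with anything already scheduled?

A: ends Tuesday 13:30 at or before G starts Wednesday 10:30 → clear.
B: ends Tuesday 22:00 at or before G starts Wednesday 10:30 → clear.
C: starts Wednesday 11:00 before G ends Wednesday 23:30, and ends Wednesday 11:30 after G starts Wednesday 10:30 → overlap.
D: starts Thursday 07:00 at or after G ends Wednesday 23:30 → clear.
E: starts Thursday 14:30 at or after G ends Wednesday 23:30 → clear.
F: starts Friday 08:00 at or after G ends Wednesday 23:30 → clear.
G overlaps C.

Yes — it overlaps C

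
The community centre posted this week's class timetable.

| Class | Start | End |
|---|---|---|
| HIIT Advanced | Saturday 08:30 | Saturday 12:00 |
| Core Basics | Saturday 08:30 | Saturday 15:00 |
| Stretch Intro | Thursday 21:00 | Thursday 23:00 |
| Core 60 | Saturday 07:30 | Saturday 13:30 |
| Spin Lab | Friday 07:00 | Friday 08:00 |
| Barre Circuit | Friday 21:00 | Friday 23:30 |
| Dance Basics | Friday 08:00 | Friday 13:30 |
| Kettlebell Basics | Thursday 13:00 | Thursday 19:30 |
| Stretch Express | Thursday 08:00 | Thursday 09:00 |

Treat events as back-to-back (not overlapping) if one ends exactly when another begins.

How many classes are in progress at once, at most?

Sort all start/end points and keep a running count:
Thursday 08:00 start Stretch Express → 1
Thursday 09:00 end Stretch Express → 0
Thursday 13:00 start Kettlebell Basics → 1
Thursday 19:30 end Kettlebell Basics → 0
Thursday 21:00 start Stretch Intro → 1
Thursday 23:00 end Stretch Intro → 0
Friday 07:00 start Spin Lab → 1
Friday 08:00 end Spin Lab → 0
Friday 08:00 start Dance Basics → 1
Friday 13:30 end Dance Basics → 0
Friday 21:00 start Barre Circuit → 1
Friday 23:30 end Barre Circuit → 0
Saturday 07:30 start Core 60 → 1
Saturday 08:30 start Core Basics → 2
Saturday 08:30 start HIIT Advanced → 3
Saturday 12:00 end HIIT Advanced → 2
Saturday 13:30 end Core 60 → 1
Saturday 15:00 end Core Basics → 0
Peak is 3, at Saturday 08:30 (Core 60, Core Basics, HIIT Advanced).

3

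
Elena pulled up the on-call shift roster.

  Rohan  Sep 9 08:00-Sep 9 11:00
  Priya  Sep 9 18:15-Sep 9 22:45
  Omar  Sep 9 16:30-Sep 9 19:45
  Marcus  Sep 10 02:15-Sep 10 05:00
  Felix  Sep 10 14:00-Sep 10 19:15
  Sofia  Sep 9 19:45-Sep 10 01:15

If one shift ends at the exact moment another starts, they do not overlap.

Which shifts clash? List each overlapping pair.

Omar & Priya, Priya & Sofia

Two intervals overlap when each starts before the other ends.
Sorted by start: Rohan, Omar, Priya, Sofia, Marcus, Felix.
Omar starts after Rohan ends, so Rohan has no further overlaps.
Priya starts before Omar ends → Omar and Priya overlap.
Sofia starts exactly when Omar ends (back-to-back, no overlap), so Omar has no further overlaps.
Sofia starts before Priya ends → Priya and Sofia overlap.
Marcus starts after Priya ends, so Priya has no further overlaps.
Marcus starts after Sofia ends, so Sofia has no further overlaps.
Felix starts after Marcus ends.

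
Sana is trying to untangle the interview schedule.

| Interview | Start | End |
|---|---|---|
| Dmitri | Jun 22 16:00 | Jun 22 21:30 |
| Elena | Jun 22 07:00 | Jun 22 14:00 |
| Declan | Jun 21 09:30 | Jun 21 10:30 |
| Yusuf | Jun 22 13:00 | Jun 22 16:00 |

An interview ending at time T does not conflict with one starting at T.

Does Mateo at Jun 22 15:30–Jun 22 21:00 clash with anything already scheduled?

Yes — it overlaps Dmitri, Yusuf

Declan: ends Jun 21 10:30 at or before Mateo starts Jun 22 15:30 → clear.
Elena: ends Jun 22 14:00 at or before Mateo starts Jun 22 15:30 → clear.
Yusuf: starts Jun 22 13:00 before Mateo ends Jun 22 21:00, and ends Jun 22 16:00 after Mateo starts Jun 22 15:30 → overlap.
Dmitri: starts Jun 22 16:00 before Mateo ends Jun 22 21:00, and ends Jun 22 21:30 after Mateo starts Jun 22 15:30 → overlap.
Mateo overlaps Yusuf, Dmitri.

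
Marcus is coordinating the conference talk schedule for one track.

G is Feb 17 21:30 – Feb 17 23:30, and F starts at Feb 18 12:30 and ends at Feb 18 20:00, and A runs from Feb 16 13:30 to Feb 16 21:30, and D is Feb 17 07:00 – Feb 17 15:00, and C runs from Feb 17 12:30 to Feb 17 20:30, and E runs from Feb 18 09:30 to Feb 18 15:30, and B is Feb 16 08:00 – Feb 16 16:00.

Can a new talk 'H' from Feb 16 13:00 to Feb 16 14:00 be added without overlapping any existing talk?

No — it overlaps A, B

B: starts Feb 16 08:00 before H ends Feb 16 14:00, and ends Feb 16 16:00 after H starts Feb 16 13:00 → overlap.
A: starts Feb 16 13:30 before H ends Feb 16 14:00, and ends Feb 16 21:30 after H starts Feb 16 13:00 → overlap.
D: starts Feb 17 07:00 at or after H ends Feb 16 14:00 → clear.
C: starts Feb 17 12:30 at or after H ends Feb 16 14:00 → clear.
G: starts Feb 17 21:30 at or after H ends Feb 16 14:00 → clear.
E: starts Feb 18 09:30 at or after H ends Feb 16 14:00 → clear.
F: starts Feb 18 12:30 at or after H ends Feb 16 14:00 → clear.
H overlaps A, B.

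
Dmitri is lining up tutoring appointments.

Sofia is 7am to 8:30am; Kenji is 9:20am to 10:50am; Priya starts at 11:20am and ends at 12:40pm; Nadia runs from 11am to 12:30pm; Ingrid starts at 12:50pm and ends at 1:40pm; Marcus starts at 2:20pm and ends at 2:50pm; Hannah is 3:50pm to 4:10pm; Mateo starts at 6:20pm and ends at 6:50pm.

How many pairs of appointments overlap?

1

Check each pair: they overlap iff neither finishes before the other starts.
Sorted by start: Sofia, Kenji, Nadia, Priya, Ingrid, Marcus, Hannah, Mateo.
Kenji starts after Sofia ends, so Sofia has no further overlaps.
Nadia starts after Kenji ends, so Kenji has no further overlaps.
Priya starts before Nadia ends → Nadia and Priya overlap.
Ingrid starts after Nadia ends, so Nadia has no further overlaps.
Ingrid starts after Priya ends, so Priya has no further overlaps.
Marcus starts after Ingrid ends, so Ingrid has no further overlaps.
Hannah starts after Marcus ends, so Marcus has no further overlaps.
Mateo starts after Hannah ends.
Overlapping pairs: Nadia & Priya — 1 in total.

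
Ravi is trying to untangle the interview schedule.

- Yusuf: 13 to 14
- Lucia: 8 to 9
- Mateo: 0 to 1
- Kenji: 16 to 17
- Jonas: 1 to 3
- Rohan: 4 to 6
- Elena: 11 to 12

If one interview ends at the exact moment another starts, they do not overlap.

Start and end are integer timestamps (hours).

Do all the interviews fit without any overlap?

Yes

Sorted by start: Mateo, Jonas, Rohan, Lucia, Elena, Yusuf, Kenji.
Jonas starts exactly when Mateo ends (back-to-back, no overlap) — done with Mateo.
Rohan starts after Jonas ends — done with Jonas.
Lucia starts after Rohan ends — done with Rohan.
Elena starts after Lucia ends — done with Lucia.
Yusuf starts after Elena ends — done with Elena.
Kenji starts after Yusuf ends.
Every pair is clear; the schedule has no overlaps.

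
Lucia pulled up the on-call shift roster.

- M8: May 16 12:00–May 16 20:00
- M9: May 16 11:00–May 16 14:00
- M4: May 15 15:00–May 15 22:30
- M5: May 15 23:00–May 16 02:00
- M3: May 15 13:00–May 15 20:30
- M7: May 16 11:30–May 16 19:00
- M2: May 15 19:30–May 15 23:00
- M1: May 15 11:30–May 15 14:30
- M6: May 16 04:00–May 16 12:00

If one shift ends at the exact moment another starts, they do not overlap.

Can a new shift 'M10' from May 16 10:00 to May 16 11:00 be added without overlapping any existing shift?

No — it overlaps M6

M1: ends May 15 14:30 at or before M10 starts May 16 10:00 → clear.
M3: ends May 15 20:30 at or before M10 starts May 16 10:00 → clear.
M4: ends May 15 22:30 at or before M10 starts May 16 10:00 → clear.
M2: ends May 15 23:00 at or before M10 starts May 16 10:00 → clear.
M5: ends May 16 02:00 at or before M10 starts May 16 10:00 → clear.
M6: starts May 16 04:00 before M10 ends May 16 11:00, and ends May 16 12:00 after M10 starts May 16 10:00 → overlap.
M9: starts May 16 11:00 at or after M10 ends May 16 11:00 → clear.
M7: starts May 16 11:30 at or after M10 ends May 16 11:00 → clear.
M8: starts May 16 12:00 at or after M10 ends May 16 11:00 → clear.
M10 overlaps M6.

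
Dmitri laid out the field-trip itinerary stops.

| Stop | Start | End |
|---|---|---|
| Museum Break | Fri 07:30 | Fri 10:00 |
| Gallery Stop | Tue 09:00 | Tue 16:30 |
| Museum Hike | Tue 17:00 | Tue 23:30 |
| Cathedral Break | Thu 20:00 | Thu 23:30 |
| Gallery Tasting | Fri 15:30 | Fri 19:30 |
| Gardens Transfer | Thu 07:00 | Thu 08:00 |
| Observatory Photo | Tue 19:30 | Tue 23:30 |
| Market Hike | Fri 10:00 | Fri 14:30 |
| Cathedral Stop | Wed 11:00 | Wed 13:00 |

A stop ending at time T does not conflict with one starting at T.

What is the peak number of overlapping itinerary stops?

Walk through starts and ends in time order (an end at T is processed before a start at T):
Tue 09:00 start Gallery Stop → 1
Tue 16:30 end Gallery Stop → 0
Tue 17:00 start Museum Hike → 1
Tue 19:30 start Observatory Photo → 2
Tue 23:30 end Museum Hike → 1
Tue 23:30 end Observatory Photo → 0
Wed 11:00 start Cathedral Stop → 1
Wed 13:00 end Cathedral Stop → 0
Thu 07:00 start Gardens Transfer → 1
Thu 08:00 end Gardens Transfer → 0
Thu 20:00 start Cathedral Break → 1
Thu 23:30 end Cathedral Break → 0
Fri 07:30 start Museum Break → 1
Fri 10:00 end Museum Break → 0
Fri 10:00 start Market Hike → 1
Fri 14:30 end Market Hike → 0
Fri 15:30 start Gallery Tasting → 1
Fri 19:30 end Gallery Tasting → 0
Peak is 2, at Tue 19:30 (Museum Hike, Observatory Photo).

2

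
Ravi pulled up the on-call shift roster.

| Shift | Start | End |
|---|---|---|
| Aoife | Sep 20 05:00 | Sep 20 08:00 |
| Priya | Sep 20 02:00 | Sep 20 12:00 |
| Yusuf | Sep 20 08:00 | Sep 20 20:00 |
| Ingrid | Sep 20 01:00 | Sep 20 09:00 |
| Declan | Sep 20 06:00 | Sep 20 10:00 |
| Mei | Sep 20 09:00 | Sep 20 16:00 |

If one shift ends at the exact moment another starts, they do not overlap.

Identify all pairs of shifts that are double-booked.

Sorted by start: Ingrid, Priya, Aoife, Declan, Yusuf, Mei.
Priya starts before Ingrid ends → Ingrid and Priya overlap.
Aoife starts before Ingrid ends → Ingrid and Aoife overlap.
Declan starts before Ingrid ends → Ingrid and Declan overlap.
Yusuf starts before Ingrid ends → Ingrid and Yusuf overlap.
Mei starts exactly when Ingrid ends (back-to-back, no overlap).
Aoife starts before Priya ends → Priya and Aoife overlap.
Declan starts before Priya ends → Priya and Declan overlap.
Yusuf starts before Priya ends → Priya and Yusuf overlap.
Mei starts before Priya ends → Priya and Mei overlap.
Declan starts before Aoife ends → Aoife and Declan overlap.
Yusuf starts exactly when Aoife ends (back-to-back, no overlap), so nothing later overlaps Aoife either.
Yusuf starts before Declan ends → Declan and Yusuf overlap.
Mei starts before Declan ends → Declan and Mei overlap.
Mei starts before Yusuf ends → Yusuf and Mei overlap.

Aoife & Declan, Aoife & Ingrid, Aoife & Priya, Declan & Ingrid, Declan & Mei, Declan & Priya, Declan & Yusuf, Ingrid & Priya, Ingrid & Yusuf, Mei & Priya, Mei & Yusuf, Priya & Yusuf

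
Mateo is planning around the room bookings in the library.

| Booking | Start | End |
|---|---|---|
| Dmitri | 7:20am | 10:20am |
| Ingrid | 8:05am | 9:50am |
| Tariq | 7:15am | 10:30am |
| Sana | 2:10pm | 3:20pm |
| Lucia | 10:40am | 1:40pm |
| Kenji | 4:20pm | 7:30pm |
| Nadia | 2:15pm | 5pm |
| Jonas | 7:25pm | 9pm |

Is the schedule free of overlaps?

Two intervals overlap when each starts before the other ends.
Sorted by start: Tariq, Dmitri, Ingrid, Lucia, Sana, Nadia, Kenji, Jonas.
Dmitri starts before Tariq ends → Tariq and Dmitri overlap.
That's a conflict, so the schedule is not conflict-free.

No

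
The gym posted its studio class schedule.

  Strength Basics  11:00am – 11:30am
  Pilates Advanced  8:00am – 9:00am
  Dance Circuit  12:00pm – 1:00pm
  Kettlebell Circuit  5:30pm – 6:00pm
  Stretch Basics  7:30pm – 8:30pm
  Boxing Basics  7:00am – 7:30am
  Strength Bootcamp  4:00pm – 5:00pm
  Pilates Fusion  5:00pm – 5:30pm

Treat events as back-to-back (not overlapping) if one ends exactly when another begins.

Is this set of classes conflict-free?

Sorted by start: Boxing Basics, Pilates Advanced, Strength Basics, Dance Circuit, Strength Bootcamp, Pilates Fusion, Kettlebell Circuit, Stretch Basics.
Pilates Advanced starts after Boxing Basics ends, so nothing later overlaps Boxing Basics either.
Strength Basics starts after Pilates Advanced ends, so nothing later overlaps Pilates Advanced either.
Dance Circuit starts after Strength Basics ends, so nothing later overlaps Strength Basics either.
Strength Bootcamp starts after Dance Circuit ends, so nothing later overlaps Dance Circuit either.
Pilates Fusion starts exactly when Strength Bootcamp ends (back-to-back, no overlap), so nothing later overlaps Strength Bootcamp either.
Kettlebell Circuit starts exactly when Pilates Fusion ends (back-to-back, no overlap), so nothing later overlaps Pilates Fusion either.
Stretch Basics starts after Kettlebell Circuit ends.
Every pair is clear; the schedule has no overlaps.

Yes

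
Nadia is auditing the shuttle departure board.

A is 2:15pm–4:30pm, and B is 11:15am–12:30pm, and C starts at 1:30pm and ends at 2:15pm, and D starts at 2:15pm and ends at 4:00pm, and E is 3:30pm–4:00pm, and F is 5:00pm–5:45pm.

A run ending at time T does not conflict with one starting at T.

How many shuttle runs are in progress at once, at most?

3

Sweep the timeline, counting +1 at each start and −1 at each end (ends before starts at a tie):
11:15am start B → 1
12:30pm end B → 0
1:30pm start C → 1
2:15pm end C → 0
2:15pm start A → 1
2:15pm start D → 2
3:30pm start E → 3
4:00pm end D → 2
4:00pm end E → 1
4:30pm end A → 0
5:00pm start F → 1
5:45pm end F → 0
Peak is 3, at 3:30pm (A, D, E).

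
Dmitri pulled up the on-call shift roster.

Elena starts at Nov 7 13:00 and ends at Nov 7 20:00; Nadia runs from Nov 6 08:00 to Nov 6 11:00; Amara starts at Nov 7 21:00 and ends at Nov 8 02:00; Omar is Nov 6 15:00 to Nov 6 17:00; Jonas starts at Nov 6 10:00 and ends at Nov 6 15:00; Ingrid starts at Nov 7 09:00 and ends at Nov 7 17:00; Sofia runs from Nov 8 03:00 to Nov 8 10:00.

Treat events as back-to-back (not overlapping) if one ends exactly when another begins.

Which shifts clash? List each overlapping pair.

Elena & Ingrid, Jonas & Nadia

Sorted by start: Nadia, Jonas, Omar, Ingrid, Elena, Amara, Sofia.
Jonas starts before Nadia ends → Nadia and Jonas overlap.
Omar starts after Nadia ends — done with Nadia.
Omar starts exactly when Jonas ends (back-to-back, no overlap) — done with Jonas.
Ingrid starts after Omar ends — done with Omar.
Elena starts before Ingrid ends → Ingrid and Elena overlap.
Amara starts after Ingrid ends — done with Ingrid.
Amara starts after Elena ends — done with Elena.
Sofia starts after Amara ends.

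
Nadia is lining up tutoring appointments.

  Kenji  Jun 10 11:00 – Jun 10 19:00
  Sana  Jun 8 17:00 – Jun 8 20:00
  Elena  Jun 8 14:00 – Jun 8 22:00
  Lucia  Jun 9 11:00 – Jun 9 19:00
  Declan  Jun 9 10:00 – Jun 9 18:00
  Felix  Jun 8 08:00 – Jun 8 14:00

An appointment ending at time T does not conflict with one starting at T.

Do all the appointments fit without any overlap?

Check each pair: they overlap iff neither finishes before the other starts.
Sorted by start: Felix, Elena, Sana, Declan, Lucia, Kenji.
Elena starts exactly when Felix ends (back-to-back, no overlap); Felix is clear from here.
Sana starts before Elena ends → Elena and Sana overlap.
That's a conflict, so the schedule is not conflict-free.

No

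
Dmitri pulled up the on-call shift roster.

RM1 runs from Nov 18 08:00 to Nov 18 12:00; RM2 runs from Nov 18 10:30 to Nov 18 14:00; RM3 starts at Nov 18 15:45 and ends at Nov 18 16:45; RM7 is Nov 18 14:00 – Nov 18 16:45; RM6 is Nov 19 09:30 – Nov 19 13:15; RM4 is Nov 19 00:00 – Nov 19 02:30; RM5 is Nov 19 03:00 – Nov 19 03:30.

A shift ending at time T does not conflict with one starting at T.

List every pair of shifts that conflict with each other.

RM1 & RM2, RM3 & RM7

Sorted by start: RM1, RM2, RM7, RM3, RM4, RM5, RM6.
RM2 starts before RM1 ends → RM1 and RM2 overlap.
RM7 starts after RM1 ends; RM1 is clear from here.
RM7 starts exactly when RM2 ends (back-to-back, no overlap); RM2 is clear from here.
RM3 starts before RM7 ends → RM7 and RM3 overlap.
RM4 starts after RM7 ends; RM7 is clear from here.
RM4 starts after RM3 ends; RM3 is clear from here.
RM5 starts after RM4 ends; RM4 is clear from here.
RM6 starts after RM5 ends.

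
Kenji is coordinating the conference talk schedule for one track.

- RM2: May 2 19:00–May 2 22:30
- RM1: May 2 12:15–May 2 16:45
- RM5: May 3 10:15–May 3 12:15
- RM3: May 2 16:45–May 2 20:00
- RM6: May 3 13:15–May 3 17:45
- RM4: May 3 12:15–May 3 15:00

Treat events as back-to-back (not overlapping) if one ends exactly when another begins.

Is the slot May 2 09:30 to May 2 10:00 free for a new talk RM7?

Yes — the slot is free

RM1: starts May 2 12:15 at or after RM7 ends May 2 10:00 → clear.
RM3: starts May 2 16:45 at or after RM7 ends May 2 10:00 → clear.
RM2: starts May 2 19:00 at or after RM7 ends May 2 10:00 → clear.
RM5: starts May 3 10:15 at or after RM7 ends May 2 10:00 → clear.
RM4: starts May 3 12:15 at or after RM7 ends May 2 10:00 → clear.
RM6: starts May 3 13:15 at or after RM7 ends May 2 10:00 → clear.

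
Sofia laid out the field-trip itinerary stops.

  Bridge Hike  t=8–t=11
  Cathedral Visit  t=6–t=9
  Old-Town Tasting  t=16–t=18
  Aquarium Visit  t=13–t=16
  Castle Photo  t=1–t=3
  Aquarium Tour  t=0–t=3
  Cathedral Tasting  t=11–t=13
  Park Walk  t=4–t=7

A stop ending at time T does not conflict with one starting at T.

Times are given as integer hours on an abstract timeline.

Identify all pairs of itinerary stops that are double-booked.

Aquarium Tour & Castle Photo, Bridge Hike & Cathedral Visit, Cathedral Visit & Park Walk

Sorted by start: Aquarium Tour, Castle Photo, Park Walk, Cathedral Visit, Bridge Hike, Cathedral Tasting, Aquarium Visit, Old-Town Tasting.
Castle Photo starts before Aquarium Tour ends → Aquarium Tour and Castle Photo overlap.
Park Walk starts after Aquarium Tour ends — done with Aquarium Tour.
Park Walk starts after Castle Photo ends — done with Castle Photo.
Cathedral Visit starts before Park Walk ends → Park Walk and Cathedral Visit overlap.
Bridge Hike starts after Park Walk ends — done with Park Walk.
Bridge Hike starts before Cathedral Visit ends → Cathedral Visit and Bridge Hike overlap.
Cathedral Tasting starts after Cathedral Visit ends — done with Cathedral Visit.
Cathedral Tasting starts exactly when Bridge Hike ends (back-to-back, no overlap) — done with Bridge Hike.
Aquarium Visit starts exactly when Cathedral Tasting ends (back-to-back, no overlap) — done with Cathedral Tasting.
Old-Town Tasting starts exactly when Aquarium Visit ends (back-to-back, no overlap).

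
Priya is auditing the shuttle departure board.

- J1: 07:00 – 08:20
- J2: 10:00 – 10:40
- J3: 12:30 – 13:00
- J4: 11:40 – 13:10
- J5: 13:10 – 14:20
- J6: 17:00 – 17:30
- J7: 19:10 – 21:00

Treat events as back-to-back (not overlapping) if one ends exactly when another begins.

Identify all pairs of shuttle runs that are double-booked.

J3 & J4

Sorted by start: J1, J2, J4, J3, J5, J6, J7.
J2 starts after J1 ends; J1 is clear from here.
J4 starts after J2 ends; J2 is clear from here.
J3 starts before J4 ends → J4 and J3 overlap.
J5 starts exactly when J4 ends (back-to-back, no overlap); J4 is clear from here.
J5 starts after J3 ends; J3 is clear from here.
J6 starts after J5 ends; J5 is clear from here.
J7 starts after J6 ends.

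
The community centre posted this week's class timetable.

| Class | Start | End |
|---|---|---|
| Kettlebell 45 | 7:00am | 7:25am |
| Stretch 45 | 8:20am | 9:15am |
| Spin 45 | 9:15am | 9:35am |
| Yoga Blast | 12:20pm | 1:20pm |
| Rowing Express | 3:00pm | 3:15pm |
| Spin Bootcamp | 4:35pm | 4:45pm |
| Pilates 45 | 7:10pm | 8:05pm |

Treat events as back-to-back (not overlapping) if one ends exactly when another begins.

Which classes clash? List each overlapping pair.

Sorted by start: Kettlebell 45, Stretch 45, Spin 45, Yoga Blast, Rowing Express, Spin Bootcamp, Pilates 45.
Stretch 45 starts after Kettlebell 45 ends — done with Kettlebell 45.
Spin 45 starts exactly when Stretch 45 ends (back-to-back, no overlap) — done with Stretch 45.
Yoga Blast starts after Spin 45 ends — done with Spin 45.
Rowing Express starts after Yoga Blast ends — done with Yoga Blast.
Spin Bootcamp starts after Rowing Express ends — done with Rowing Express.
Pilates 45 starts after Spin Bootcamp ends.

no conflicts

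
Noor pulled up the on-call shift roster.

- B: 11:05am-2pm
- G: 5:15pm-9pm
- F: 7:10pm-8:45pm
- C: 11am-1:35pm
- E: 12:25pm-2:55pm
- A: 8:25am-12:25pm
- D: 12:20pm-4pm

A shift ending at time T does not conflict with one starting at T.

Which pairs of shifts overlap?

Sorted by start: A, C, B, D, E, G, F.
C starts before A ends → A and C overlap.
B starts before A ends → A and B overlap.
D starts before A ends → A and D overlap.
E starts exactly when A ends (back-to-back, no overlap); A is clear from here.
B starts before C ends → C and B overlap.
D starts before C ends → C and D overlap.
E starts before C ends → C and E overlap.
G starts after C ends; C is clear from here.
D starts before B ends → B and D overlap.
E starts before B ends → B and E overlap.
G starts after B ends; B is clear from here.
E starts before D ends → D and E overlap.
G starts after D ends; D is clear from here.
G starts after E ends; E is clear from here.
F starts before G ends → G and F overlap.

A & B, A & C, A & D, B & C, B & D, B & E, C & D, C & E, D & E, F & G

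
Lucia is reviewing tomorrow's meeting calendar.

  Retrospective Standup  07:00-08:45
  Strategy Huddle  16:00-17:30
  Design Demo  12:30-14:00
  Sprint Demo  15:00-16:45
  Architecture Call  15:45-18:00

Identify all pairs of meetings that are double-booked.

Architecture Call & Sprint Demo, Architecture Call & Strategy Huddle, Sprint Demo & Strategy Huddle

Two intervals overlap when each starts before the other ends.
Sorted by start: Retrospective Standup, Design Demo, Sprint Demo, Architecture Call, Strategy Huddle.
Design Demo starts after Retrospective Standup ends — done with Retrospective Standup.
Sprint Demo starts after Design Demo ends — done with Design Demo.
Architecture Call starts before Sprint Demo ends → Sprint Demo and Architecture Call overlap.
Strategy Huddle starts before Sprint Demo ends → Sprint Demo and Strategy Huddle overlap.
Strategy Huddle starts before Architecture Call ends → Architecture Call and Strategy Huddle overlap.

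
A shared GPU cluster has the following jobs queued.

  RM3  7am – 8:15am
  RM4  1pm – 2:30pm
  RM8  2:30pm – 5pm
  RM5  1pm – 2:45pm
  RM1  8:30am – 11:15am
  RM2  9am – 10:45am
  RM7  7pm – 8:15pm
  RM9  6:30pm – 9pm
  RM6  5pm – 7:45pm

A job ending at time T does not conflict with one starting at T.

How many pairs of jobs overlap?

6

Two intervals overlap when each starts before the other ends.
Sorted by start: RM3, RM1, RM2, RM4, RM5, RM8, RM6, RM9, RM7.
RM1 starts after RM3 ends, so nothing later overlaps RM3 either.
RM2 starts before RM1 ends → RM1 and RM2 overlap.
RM4 starts after RM1 ends, so nothing later overlaps RM1 either.
RM4 starts after RM2 ends, so nothing later overlaps RM2 either.
RM5 starts before RM4 ends → RM4 and RM5 overlap.
RM8 starts exactly when RM4 ends (back-to-back, no overlap), so nothing later overlaps RM4 either.
RM8 starts before RM5 ends → RM5 and RM8 overlap.
RM6 starts after RM5 ends, so nothing later overlaps RM5 either.
RM6 starts exactly when RM8 ends (back-to-back, no overlap), so nothing later overlaps RM8 either.
RM9 starts before RM6 ends → RM6 and RM9 overlap.
RM7 starts before RM6 ends → RM6 and RM7 overlap.
RM7 starts before RM9 ends → RM9 and RM7 overlap.
Overlapping pairs: RM1 & RM2, RM4 & RM5, RM5 & RM8, RM6 & RM7, RM6 & RM9, RM7 & RM9 — 6 in total.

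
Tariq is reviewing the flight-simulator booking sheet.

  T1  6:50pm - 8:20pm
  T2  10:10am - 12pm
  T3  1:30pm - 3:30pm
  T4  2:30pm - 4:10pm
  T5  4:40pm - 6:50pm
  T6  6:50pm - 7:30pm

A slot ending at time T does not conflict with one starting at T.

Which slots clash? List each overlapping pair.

Sorted by start: T2, T3, T4, T5, T1, T6.
T3 starts after T2 ends — done with T2.
T4 starts before T3 ends → T3 and T4 overlap.
T5 starts after T3 ends — done with T3.
T5 starts after T4 ends — done with T4.
T1 starts exactly when T5 ends (back-to-back, no overlap) — done with T5.
T6 starts before T1 ends → T1 and T6 overlap.

T1 & T6, T3 & T4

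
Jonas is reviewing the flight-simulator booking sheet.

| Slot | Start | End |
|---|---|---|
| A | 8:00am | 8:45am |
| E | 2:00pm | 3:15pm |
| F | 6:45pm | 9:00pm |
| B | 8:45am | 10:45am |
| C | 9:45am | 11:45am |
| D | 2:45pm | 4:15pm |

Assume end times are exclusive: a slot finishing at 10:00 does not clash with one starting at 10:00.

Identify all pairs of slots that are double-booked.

B & C, D & E

Sorted by start: A, B, C, E, D, F.
B starts exactly when A ends (back-to-back, no overlap), so A has no further overlaps.
C starts before B ends → B and C overlap.
E starts after B ends, so B has no further overlaps.
E starts after C ends, so C has no further overlaps.
D starts before E ends → E and D overlap.
F starts after E ends.
F starts after D ends.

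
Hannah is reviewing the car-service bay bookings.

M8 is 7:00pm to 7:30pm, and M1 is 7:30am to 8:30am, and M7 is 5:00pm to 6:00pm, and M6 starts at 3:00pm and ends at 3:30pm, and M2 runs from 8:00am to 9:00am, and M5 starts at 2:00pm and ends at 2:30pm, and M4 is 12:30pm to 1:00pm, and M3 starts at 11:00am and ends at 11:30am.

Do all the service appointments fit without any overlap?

Sorted by start: M1, M2, M3, M4, M5, M6, M7, M8.
M2 starts before M1 ends → M1 and M2 overlap.
That's a conflict, so the schedule is not conflict-free.

No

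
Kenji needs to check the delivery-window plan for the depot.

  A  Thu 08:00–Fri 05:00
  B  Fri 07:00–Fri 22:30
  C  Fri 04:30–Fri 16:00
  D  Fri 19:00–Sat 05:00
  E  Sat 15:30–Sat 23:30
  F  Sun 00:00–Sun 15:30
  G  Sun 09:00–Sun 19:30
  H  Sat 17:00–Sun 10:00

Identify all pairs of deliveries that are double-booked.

A & C, B & C, B & D, E & H, F & G, F & H, G & H

Sorted by start: A, C, B, D, E, H, F, G.
C starts before A ends → A and C overlap.
B starts after A ends; A is clear from here.
B starts before C ends → C and B overlap.
D starts after C ends; C is clear from here.
D starts before B ends → B and D overlap.
E starts after B ends; B is clear from here.
E starts after D ends; D is clear from here.
H starts before E ends → E and H overlap.
F starts after E ends; E is clear from here.
F starts before H ends → H and F overlap.
G starts before H ends → H and G overlap.
G starts before F ends → F and G overlap.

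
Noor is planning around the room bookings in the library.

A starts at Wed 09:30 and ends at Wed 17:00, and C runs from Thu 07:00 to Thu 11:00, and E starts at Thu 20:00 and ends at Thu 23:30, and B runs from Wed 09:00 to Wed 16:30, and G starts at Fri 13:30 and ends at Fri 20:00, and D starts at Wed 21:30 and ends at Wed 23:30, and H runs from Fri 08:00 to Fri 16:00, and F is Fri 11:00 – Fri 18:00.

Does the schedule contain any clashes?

Yes

Two intervals overlap when each starts before the other ends.
Sorted by start: B, A, D, C, E, H, F, G.
A starts before B ends → B and A overlap.
That's a conflict, so the schedule is not conflict-free.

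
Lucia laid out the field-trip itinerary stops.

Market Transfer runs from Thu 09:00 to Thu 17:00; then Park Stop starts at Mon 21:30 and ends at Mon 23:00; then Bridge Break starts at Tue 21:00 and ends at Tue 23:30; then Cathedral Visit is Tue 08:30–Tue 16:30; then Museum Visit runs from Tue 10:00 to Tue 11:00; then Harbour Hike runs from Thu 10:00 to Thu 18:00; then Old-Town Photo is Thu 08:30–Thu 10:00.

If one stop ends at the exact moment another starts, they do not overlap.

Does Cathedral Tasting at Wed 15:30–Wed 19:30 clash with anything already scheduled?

No — it doesn't clash with anything

Park Stop: ends Mon 23:00 at or before Cathedral Tasting starts Wed 15:30 → clear.
Cathedral Visit: ends Tue 16:30 at or before Cathedral Tasting starts Wed 15:30 → clear.
Museum Visit: ends Tue 11:00 at or before Cathedral Tasting starts Wed 15:30 → clear.
Bridge Break: ends Tue 23:30 at or before Cathedral Tasting starts Wed 15:30 → clear.
Old-Town Photo: starts Thu 08:30 at or after Cathedral Tasting ends Wed 19:30 → clear.
Market Transfer: starts Thu 09:00 at or after Cathedral Tasting ends Wed 19:30 → clear.
Harbour Hike: starts Thu 10:00 at or after Cathedral Tasting ends Wed 19:30 → clear.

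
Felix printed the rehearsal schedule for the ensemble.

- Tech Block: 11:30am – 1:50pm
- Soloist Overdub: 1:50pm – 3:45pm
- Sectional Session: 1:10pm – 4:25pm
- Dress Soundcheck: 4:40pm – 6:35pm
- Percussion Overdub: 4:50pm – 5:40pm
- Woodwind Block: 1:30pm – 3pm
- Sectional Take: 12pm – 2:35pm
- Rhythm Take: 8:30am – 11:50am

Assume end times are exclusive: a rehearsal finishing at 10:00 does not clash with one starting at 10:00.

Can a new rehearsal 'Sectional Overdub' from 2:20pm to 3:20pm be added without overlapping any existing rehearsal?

Rhythm Take: ends 11:50am at or before Sectional Overdub starts 2:20pm → clear.
Tech Block: ends 1:50pm at or before Sectional Overdub starts 2:20pm → clear.
Sectional Take: starts 12pm before Sectional Overdub ends 3:20pm, and ends 2:35pm after Sectional Overdub starts 2:20pm → overlap.
Sectional Session: starts 1:10pm before Sectional Overdub ends 3:20pm, and ends 4:25pm after Sectional Overdub starts 2:20pm → overlap.
Woodwind Block: starts 1:30pm before Sectional Overdub ends 3:20pm, and ends 3pm after Sectional Overdub starts 2:20pm → overlap.
Soloist Overdub: starts 1:50pm before Sectional Overdub ends 3:20pm, and ends 3:45pm after Sectional Overdub starts 2:20pm → overlap.
Dress Soundcheck: starts 4:40pm at or after Sectional Overdub ends 3:20pm → clear.
Percussion Overdub: starts 4:50pm at or after Sectional Overdub ends 3:20pm → clear.
Sectional Overdub overlaps Soloist Overdub, Sectional Session, Sectional Take, Woodwind Block.

No — it overlaps Sectional Session, Sectional Take, Soloist Overdub, Woodwind Block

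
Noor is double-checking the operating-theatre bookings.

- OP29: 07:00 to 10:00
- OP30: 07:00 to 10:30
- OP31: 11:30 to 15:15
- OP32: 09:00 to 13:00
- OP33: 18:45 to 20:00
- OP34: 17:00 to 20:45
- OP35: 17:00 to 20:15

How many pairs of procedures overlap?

Sorted by start: OP29, OP30, OP32, OP31, OP34, OP35, OP33.
OP30 starts before OP29 ends → OP29 and OP30 overlap.
OP32 starts before OP29 ends → OP29 and OP32 overlap.
OP31 starts after OP29 ends — done with OP29.
OP32 starts before OP30 ends → OP30 and OP32 overlap.
OP31 starts after OP30 ends — done with OP30.
OP31 starts before OP32 ends → OP32 and OP31 overlap.
OP34 starts after OP32 ends — done with OP32.
OP34 starts after OP31 ends — done with OP31.
OP35 starts before OP34 ends → OP34 and OP35 overlap.
OP33 starts before OP34 ends → OP34 and OP33 overlap.
OP33 starts before OP35 ends → OP35 and OP33 overlap.
Overlapping pairs: OP29 & OP30, OP29 & OP32, OP30 & OP32, OP31 & OP32, OP33 & OP34, OP33 & OP35, OP34 & OP35 — 7 in total.

7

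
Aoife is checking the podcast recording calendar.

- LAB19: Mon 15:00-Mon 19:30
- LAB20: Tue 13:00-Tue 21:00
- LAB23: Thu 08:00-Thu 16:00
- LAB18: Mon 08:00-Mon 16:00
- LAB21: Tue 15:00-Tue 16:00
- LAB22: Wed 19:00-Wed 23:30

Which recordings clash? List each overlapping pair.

LAB18 & LAB19, LAB20 & LAB21

Sorted by start: LAB18, LAB19, LAB20, LAB21, LAB22, LAB23.
LAB19 starts before LAB18 ends → LAB18 and LAB19 overlap.
LAB20 starts after LAB18 ends — done with LAB18.
LAB20 starts after LAB19 ends — done with LAB19.
LAB21 starts before LAB20 ends → LAB20 and LAB21 overlap.
LAB22 starts after LAB20 ends — done with LAB20.
LAB22 starts after LAB21 ends — done with LAB21.
LAB23 starts after LAB22 ends.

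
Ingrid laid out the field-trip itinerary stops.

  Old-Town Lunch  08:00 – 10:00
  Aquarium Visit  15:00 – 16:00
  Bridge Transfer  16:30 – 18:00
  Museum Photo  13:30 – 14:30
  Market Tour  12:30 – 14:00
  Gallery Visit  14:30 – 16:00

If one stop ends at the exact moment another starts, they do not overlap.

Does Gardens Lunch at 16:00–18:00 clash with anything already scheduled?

Old-Town Lunch: ends 10:00 at or before Gardens Lunch starts 16:00 → clear.
Market Tour: ends 14:00 at or before Gardens Lunch starts 16:00 → clear.
Museum Photo: ends 14:30 at or before Gardens Lunch starts 16:00 → clear.
Gallery Visit: ends 16:00 at or before Gardens Lunch starts 16:00 → clear.
Aquarium Visit: ends 16:00 at or before Gardens Lunch starts 16:00 → clear.
Bridge Transfer: starts 16:30 before Gardens Lunch ends 18:00, and ends 18:00 after Gardens Lunch starts 16:00 → overlap.
Gardens Lunch overlaps Bridge Transfer.

Yes — it overlaps Bridge Transfer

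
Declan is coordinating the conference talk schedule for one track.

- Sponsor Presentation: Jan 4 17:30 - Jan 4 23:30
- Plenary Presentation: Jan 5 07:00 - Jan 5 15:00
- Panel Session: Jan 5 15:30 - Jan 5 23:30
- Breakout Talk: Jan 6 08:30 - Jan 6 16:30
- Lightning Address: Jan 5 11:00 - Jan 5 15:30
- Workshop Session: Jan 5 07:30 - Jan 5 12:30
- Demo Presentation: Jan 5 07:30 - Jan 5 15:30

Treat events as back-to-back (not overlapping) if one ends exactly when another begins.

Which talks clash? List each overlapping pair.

Two intervals overlap when each starts before the other ends.
Sorted by start: Sponsor Presentation, Plenary Presentation, Workshop Session, Demo Presentation, Lightning Address, Panel Session, Breakout Talk.
Plenary Presentation starts after Sponsor Presentation ends; Sponsor Presentation is clear from here.
Workshop Session starts before Plenary Presentation ends → Plenary Presentation and Workshop Session overlap.
Demo Presentation starts before Plenary Presentation ends → Plenary Presentation and Demo Presentation overlap.
Lightning Address starts before Plenary Presentation ends → Plenary Presentation and Lightning Address overlap.
Panel Session starts after Plenary Presentation ends; Plenary Presentation is clear from here.
Demo Presentation starts before Workshop Session ends → Workshop Session and Demo Presentation overlap.
Lightning Address starts before Workshop Session ends → Workshop Session and Lightning Address overlap.
Panel Session starts after Workshop Session ends; Workshop Session is clear from here.
Lightning Address starts before Demo Presentation ends → Demo Presentation and Lightning Address overlap.
Panel Session starts exactly when Demo Presentation ends (back-to-back, no overlap); Demo Presentation is clear from here.
Panel Session starts exactly when Lightning Address ends (back-to-back, no overlap); Lightning Address is clear from here.
Breakout Talk starts after Panel Session ends.

Demo Presentation & Lightning Address, Demo Presentation & Plenary Presentation, Demo Presentation & Workshop Session, Lightning Address & Plenary Presentation, Lightning Address & Workshop Session, Plenary Presentation & Workshop Session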